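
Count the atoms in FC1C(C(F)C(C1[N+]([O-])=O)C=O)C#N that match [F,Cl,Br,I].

2

Check the 14 heavy atoms by environment: 7× C → no; 1× N → no; 2× F → match; 1× N (charge +1) → no; 1× O (charge -1) → no; 2× O → no.
That gives 2 matching atoms.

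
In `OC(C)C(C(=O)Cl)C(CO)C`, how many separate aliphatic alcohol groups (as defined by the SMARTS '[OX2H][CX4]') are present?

2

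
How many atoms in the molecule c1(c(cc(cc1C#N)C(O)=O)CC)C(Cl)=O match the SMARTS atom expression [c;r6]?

Check the 16 heavy atoms by environment: 6× c (aromatic, in 6-ring) → match; 5× C (acyclic) → no; 3× O (acyclic) → no; 1× Cl (acyclic) → no; 1× N (acyclic) → no.
That gives 6 matching atoms.

6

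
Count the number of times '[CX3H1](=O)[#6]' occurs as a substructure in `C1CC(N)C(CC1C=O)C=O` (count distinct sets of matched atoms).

2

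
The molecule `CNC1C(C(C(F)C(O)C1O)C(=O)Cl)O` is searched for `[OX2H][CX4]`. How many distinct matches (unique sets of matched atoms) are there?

[OX2H][CX4] is the SMARTS for an aliphatic alcohol: a hydroxyl oxygen bound to an sp3 (X4) carbon.
The molecule carries 3 separate instances of a hydroxyl group (-OH) meeting every constraint; each maps to a distinct set of atoms, giving 3 matches.

3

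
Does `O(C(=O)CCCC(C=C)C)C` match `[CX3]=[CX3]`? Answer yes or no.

The pattern [CX3]=[CX3] describes a non-aromatic C=C double bond between two sp2 carbons — an alkene.
The molecule carries a vinyl group (-CH=CH2), whose atoms satisfy every constraint of the query, so the pattern matches.

Yes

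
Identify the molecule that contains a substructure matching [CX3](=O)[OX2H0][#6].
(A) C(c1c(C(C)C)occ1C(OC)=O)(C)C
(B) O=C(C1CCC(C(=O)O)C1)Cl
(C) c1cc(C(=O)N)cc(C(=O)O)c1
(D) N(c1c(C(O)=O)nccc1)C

A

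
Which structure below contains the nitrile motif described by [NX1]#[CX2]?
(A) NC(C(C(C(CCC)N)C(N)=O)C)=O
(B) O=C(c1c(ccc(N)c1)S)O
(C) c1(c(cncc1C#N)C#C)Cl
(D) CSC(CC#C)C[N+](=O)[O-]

C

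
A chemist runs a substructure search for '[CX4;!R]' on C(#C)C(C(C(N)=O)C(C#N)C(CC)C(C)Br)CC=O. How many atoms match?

Check the 19 heavy atoms by environment: 9× C (X4, acyclic) → match; 1× Br (X1, acyclic) → no; 2× C (X3, acyclic) → no; 2× O (X1, acyclic) → no; 1× N (X3, acyclic) → no; 3× C (X2, acyclic) → no; 1× N (X1, acyclic) → no.
That gives 9 matching atoms.

9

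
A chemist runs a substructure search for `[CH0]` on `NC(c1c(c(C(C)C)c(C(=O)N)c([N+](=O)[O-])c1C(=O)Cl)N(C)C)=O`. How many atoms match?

The query [CH0] means: aliphatic carbon with no attached hydrogen.
Check the 24 heavy atoms by environment: 6× c (aromatic, H0) → no; 3× C (H0) → match; 4× O (H0) → no; 2× N (H2) → no; 1× N (H0) → no; 4× C (H3) → no; 1× C (H1) → no; 1× Cl (H0) → no; 1× N (charge +1, H0) → no; 1× O (charge -1, H0) → no.
That gives 3 matching atoms.

3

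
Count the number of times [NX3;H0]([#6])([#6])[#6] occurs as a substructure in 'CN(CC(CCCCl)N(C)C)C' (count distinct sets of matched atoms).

2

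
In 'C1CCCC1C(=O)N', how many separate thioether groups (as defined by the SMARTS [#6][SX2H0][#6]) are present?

[#6][SX2H0][#6] is the SMARTS for a thioether: an aliphatic sulfur bridging two carbons with no H on the sulfur.
No fragment in the molecule satisfies every constraint, giving 0 matches.

0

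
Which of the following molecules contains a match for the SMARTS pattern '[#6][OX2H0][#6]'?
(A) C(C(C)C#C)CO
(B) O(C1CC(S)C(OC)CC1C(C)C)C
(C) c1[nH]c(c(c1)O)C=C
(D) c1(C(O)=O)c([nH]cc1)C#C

B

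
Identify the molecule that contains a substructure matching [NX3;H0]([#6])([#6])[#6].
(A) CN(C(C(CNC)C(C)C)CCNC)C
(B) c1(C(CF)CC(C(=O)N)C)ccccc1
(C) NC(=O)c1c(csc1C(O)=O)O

A

[NX3;H0]([#6])([#6])[#6] describes a trivalent nitrogen with no H, bonded to three carbons (a tertiary amine).
(A) contains a dimethylamino group (-N(CH3)2), which satisfies every atom and bond constraint.
(B) has a primary amide (-C(=O)NH2) but the amide nitrogen has H2 and only one carbon neighbour.
(C) has a primary amide (-C(=O)NH2) but the amide nitrogen has H2 and only one carbon neighbour.
So the answer is (A).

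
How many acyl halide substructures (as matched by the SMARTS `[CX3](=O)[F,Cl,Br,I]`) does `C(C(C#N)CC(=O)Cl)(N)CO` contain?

1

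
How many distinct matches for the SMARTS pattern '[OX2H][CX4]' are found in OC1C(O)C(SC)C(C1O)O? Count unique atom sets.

4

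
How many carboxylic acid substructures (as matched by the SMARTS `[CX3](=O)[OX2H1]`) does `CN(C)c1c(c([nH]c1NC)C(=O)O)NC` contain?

[CX3](=O)[OX2H1] is the SMARTS for a carboxylic acid: an sp2 carbon double-bonded to O and single-bonded to an -OH oxygen.
Exactly one fragment in the molecule meets all constraints, giving 1 match.

1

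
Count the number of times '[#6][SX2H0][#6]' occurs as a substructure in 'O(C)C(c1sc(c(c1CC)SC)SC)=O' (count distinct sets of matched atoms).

[#6][SX2H0][#6] is the SMARTS for a thioether: an aliphatic sulfur bridging two carbons with no H on the sulfur.
The molecule carries 2 separate instances of a methylthio ether (-SCH3) meeting every constraint; each maps to a distinct set of atoms, giving 2 matches.

2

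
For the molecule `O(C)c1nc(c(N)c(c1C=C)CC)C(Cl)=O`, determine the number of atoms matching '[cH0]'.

5

The query [cH0] means: aromatic carbon with no attached hydrogen (substituted or ring-fusion).
Check the 16 heavy atoms by environment: 1× n (aromatic, H0) → no; 5× c (aromatic, H0) → match; 2× C (H2) → no; 2× C (H3) → no; 2× O (H0) → no; 1× C (H0) → no; 1× Cl (H0) → no; 1× N (H2) → no; 1× C (H1) → no.
That gives 5 matching atoms.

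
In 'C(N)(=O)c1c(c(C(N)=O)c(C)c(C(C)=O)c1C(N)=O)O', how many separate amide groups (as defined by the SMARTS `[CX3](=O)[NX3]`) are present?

[CX3](=O)[NX3] is the SMARTS for an amide: a carbonyl carbon bonded to a trivalent nitrogen.
The molecule carries 3 separate instances of a primary amide (-C(=O)NH2) meeting every constraint; each maps to a distinct set of atoms, giving 3 matches.

3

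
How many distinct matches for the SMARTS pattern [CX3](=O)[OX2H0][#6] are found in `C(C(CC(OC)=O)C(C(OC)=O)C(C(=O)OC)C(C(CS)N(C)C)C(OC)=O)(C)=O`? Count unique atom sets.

[CX3](=O)[OX2H0][#6] is the SMARTS for an ester: a carbonyl carbon bonded to an oxygen that is itself bonded to carbon (no H on that O).
The molecule carries 4 separate instances of a methyl-ester group (-C(=O)OCH3) meeting every constraint; each maps to a distinct set of atoms, giving 4 matches.

4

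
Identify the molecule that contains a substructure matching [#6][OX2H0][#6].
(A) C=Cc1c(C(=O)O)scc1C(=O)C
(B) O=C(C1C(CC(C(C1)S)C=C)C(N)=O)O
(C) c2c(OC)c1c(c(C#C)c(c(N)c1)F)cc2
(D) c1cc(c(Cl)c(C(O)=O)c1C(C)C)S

C

[#6][OX2H0][#6] describes an aliphatic oxygen bridging two carbons with no H on the oxygen (an ether).
(A) has a carboxylic acid group (-C(=O)OH) but the -OH oxygen has H1; the =O is OX1, not OX2.
(B) has a carboxylic acid group (-C(=O)OH) but the -OH oxygen has H1; the =O is OX1, not OX2.
(C) contains a methoxy ether (-OCH3), which satisfies every atom and bond constraint.
(D) has a carboxylic acid group (-C(=O)OH) but the -OH oxygen has H1; the =O is OX1, not OX2.
So the answer is (C).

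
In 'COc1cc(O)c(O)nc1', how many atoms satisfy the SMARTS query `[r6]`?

Check the 10 heavy atoms by environment: 1× n (aromatic, in 6-ring) → match; 5× c (aromatic, in 6-ring) → match; 3× O (acyclic) → no; 1× C (acyclic) → no.
Summing the matching environments: 1 + 5 = 6 matching atoms.

6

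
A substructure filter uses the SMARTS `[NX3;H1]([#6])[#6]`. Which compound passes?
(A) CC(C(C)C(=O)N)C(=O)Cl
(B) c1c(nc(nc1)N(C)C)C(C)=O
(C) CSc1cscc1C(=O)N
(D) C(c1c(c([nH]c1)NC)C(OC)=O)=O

D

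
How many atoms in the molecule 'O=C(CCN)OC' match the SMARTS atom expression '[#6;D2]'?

The query [#6;D2] means: any carbon bonded to exactly two heavy atoms.
Check the 7 heavy atoms by environment: 2× C (D2) → match; 1× N (D1) → no; 1× C (D3) → no; 1× O (D1) → no; 1× O (D2) → no; 1× C (D1) → no.
That gives 2 matching atoms.

2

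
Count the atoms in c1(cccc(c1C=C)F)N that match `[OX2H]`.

0

The query [OX2H] means: aliphatic oxygen with two connections, one of which is H — an -OH oxygen.
Check the 10 heavy atoms by environment: 3× c (aromatic, H0, X3) → no; 3× c (aromatic, H1, X3) → no; 1× C (H1, X3) → no; 1× C (H2, X3) → no; 1× N (H2, X3) → no; 1× F (H0, X1) → no.
No environment satisfies the query, so 0 matching atoms.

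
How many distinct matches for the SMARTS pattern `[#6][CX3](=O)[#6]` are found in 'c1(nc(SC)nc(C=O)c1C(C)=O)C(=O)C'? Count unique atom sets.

2

[#6][CX3](=O)[#6] is the SMARTS for a ketone: a carbonyl carbon (no H) flanked by two carbons.
The molecule carries 2 separate instances of an acetyl/ketone group (-C(=O)CH3) meeting every constraint; each maps to a distinct set of atoms, giving 2 matches.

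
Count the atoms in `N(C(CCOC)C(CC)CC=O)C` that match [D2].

Check the 13 heavy atoms by environment: 5× C (D2) → match; 2× C (D3) → no; 3× C (D1) → no; 1× O (D2) → match; 1× O (D1) → no; 1× N (D2) → match.
Summing the matching environments: 5 + 1 + 1 = 7 matching atoms.

7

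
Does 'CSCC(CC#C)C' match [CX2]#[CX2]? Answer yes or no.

Yes

The pattern [CX2]#[CX2] describes a carbon-carbon triple bond — an alkyne.
The molecule carries an ethynyl group (-C#CH), whose atoms satisfy every constraint of the query, so the pattern matches.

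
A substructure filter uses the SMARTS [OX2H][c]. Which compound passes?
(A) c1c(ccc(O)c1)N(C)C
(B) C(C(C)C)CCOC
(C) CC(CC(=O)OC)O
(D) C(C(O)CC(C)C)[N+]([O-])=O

A

[OX2H][c] describes a hydroxyl oxygen attached to an aromatic carbon (a phenol).
(A) contains a hydroxyl group (-OH), which satisfies every atom and bond constraint.
(B) has a methoxy ether (-OCH3) but the oxygen has H0, not H1.
(C) has a hydroxyl group (-OH) but the -OH is on an aliphatic carbon, not an aromatic c.
(D) has a hydroxyl group (-OH) but the -OH is on an aliphatic carbon, not an aromatic c.
So the answer is (A).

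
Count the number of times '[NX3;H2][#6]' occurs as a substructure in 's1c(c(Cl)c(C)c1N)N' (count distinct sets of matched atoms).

[NX3;H2][#6] is the SMARTS for a primary amine: a trivalent nitrogen with two H attached to carbon.
The molecule carries 2 separate instances of a primary amino group (-NH2) meeting every constraint; each maps to a distinct set of atoms, giving 2 matches.

2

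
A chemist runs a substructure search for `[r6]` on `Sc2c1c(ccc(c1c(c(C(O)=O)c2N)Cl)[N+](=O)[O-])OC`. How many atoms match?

10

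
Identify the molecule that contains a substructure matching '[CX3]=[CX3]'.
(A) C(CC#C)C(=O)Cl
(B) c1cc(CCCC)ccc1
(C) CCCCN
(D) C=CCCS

[CX3]=[CX3] describes a non-aromatic C=C double bond between two sp2 carbons (an alkene).
(A) has an ethynyl group (-C#CH) but the C-C bond is a triple bond, not a double bond.
(B) has an ethyl group (-CH2CH3) but its C-C bond is a single bond between CX4 carbons, not CX3=CX3.
(C) has an ethyl group (-CH2CH3) but its C-C bond is a single bond between CX4 carbons, not CX3=CX3.
(D) contains a vinyl group (-CH=CH2), which satisfies every atom and bond constraint.
So the answer is (D).

D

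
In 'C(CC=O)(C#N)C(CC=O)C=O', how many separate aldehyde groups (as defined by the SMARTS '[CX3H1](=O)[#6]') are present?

3

[CX3H1](=O)[#6] is the SMARTS for an aldehyde: an sp2 carbon with one H, double-bonded to O and single-bonded to carbon.
The molecule carries 3 separate instances of an aldehyde (-CHO) meeting every constraint; each maps to a distinct set of atoms, giving 3 matches.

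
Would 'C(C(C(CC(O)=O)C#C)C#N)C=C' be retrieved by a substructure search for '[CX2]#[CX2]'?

Yes

The pattern [CX2]#[CX2] describes a carbon-carbon triple bond — an alkyne.
The molecule carries an ethynyl group (-C#CH), whose atoms satisfy every constraint of the query, so the pattern matches.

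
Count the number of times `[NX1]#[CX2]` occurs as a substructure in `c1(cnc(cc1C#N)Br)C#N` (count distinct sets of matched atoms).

2

[NX1]#[CX2] is the SMARTS for a nitrile: a nitrogen triple-bonded to a two-connected carbon.
The molecule carries 2 separate instances of a nitrile (-C#N) meeting every constraint; each maps to a distinct set of atoms, giving 2 matches.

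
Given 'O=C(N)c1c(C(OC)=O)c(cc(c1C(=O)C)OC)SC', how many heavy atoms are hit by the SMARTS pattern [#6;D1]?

4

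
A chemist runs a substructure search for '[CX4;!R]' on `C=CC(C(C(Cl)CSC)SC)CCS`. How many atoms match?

8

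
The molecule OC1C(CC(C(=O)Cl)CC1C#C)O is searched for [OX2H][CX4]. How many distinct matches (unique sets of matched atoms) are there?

2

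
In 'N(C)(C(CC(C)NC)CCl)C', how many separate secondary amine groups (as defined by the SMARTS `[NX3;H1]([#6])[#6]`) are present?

1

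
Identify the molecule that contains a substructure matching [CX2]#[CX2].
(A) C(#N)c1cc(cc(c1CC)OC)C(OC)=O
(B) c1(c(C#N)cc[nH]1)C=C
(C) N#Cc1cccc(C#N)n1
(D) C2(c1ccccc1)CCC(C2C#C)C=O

[CX2]#[CX2] describes a carbon-carbon triple bond (an alkyne).
(A) has a nitrile (-C#N) but the triple bond is C#N, not C#C.
(B) has a nitrile (-C#N) but the triple bond is C#N, not C#C.
(C) has a nitrile (-C#N) but the triple bond is C#N, not C#C.
(D) contains an ethynyl group (-C#CH), which satisfies every atom and bond constraint.
So the answer is (D).

D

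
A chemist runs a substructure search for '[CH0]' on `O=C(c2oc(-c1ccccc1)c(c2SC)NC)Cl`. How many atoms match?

The query [CH0] means: aliphatic carbon with no attached hydrogen.
Check the 18 heavy atoms by environment: 1× o (aromatic, H0) → no; 5× c (aromatic, H0) → no; 1× S (H0) → no; 2× C (H3) → no; 1× N (H1) → no; 1× C (H0) → match; 1× O (H0) → no; 1× Cl (H0) → no; 5× c (aromatic, H1) → no.
That gives 1 matching atom.

1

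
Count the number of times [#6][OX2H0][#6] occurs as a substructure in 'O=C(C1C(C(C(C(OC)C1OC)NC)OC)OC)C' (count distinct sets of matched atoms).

4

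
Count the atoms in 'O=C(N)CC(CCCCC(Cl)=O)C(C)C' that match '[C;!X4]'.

2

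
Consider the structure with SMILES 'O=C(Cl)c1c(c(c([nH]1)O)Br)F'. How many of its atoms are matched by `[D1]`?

5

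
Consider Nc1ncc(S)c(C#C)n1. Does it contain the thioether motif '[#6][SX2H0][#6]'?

The pattern [#6][SX2H0][#6] describes an aliphatic sulfur bridging two carbons with no H on the sulfur — a thioether.
The closest candidate here is a thiol (-SH), but the sulfur has H1, not H0 bridging two carbons. No other fragment satisfies the full query, so there is no match.

No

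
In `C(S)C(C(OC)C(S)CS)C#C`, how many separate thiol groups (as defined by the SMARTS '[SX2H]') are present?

3

[SX2H] is the SMARTS for a thiol: an aliphatic sulfur with two connections, one being H.
The molecule carries 3 separate instances of a thiol (-SH) meeting every constraint; each maps to a distinct set of atoms, giving 3 matches.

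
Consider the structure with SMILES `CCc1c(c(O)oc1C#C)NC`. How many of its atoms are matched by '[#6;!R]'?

5

The query [#6;!R] means: carbon not in any ring.
Check the 12 heavy atoms by environment: 1× o (aromatic, in 5-ring) → no; 4× c (aromatic, in 5-ring) → no; 5× C (acyclic) → match; 1× N (acyclic) → no; 1× O (acyclic) → no.
That gives 5 matching atoms.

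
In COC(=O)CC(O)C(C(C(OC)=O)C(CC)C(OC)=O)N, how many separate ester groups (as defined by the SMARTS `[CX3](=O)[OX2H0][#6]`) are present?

3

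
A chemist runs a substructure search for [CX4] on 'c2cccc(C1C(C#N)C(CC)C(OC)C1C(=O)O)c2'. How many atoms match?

8

The query [CX4] means: C with X4: aliphatic carbon with exactly 4 total connections (bonds + H).
Check the 20 heavy atoms by environment: 8× C (X4) → match; 1× C (X2) → no; 1× N (X1) → no; 1× C (X3) → no; 1× O (X1) → no; 2× O (X2) → no; 6× c (aromatic, X3) → no.
That gives 8 matching atoms.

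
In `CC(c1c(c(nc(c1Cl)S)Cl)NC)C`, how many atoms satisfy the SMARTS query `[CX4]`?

4

Check the 14 heavy atoms by environment: 1× n (aromatic, X2) → no; 5× c (aromatic, X3) → no; 4× C (X4) → match; 2× Cl (X1) → no; 1× S (X2) → no; 1× N (X3) → no.
That gives 4 matching atoms.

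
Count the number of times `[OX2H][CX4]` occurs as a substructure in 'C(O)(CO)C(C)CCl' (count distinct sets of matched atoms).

2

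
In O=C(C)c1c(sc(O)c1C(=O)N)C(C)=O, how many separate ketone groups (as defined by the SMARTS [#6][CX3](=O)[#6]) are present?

2

[#6][CX3](=O)[#6] is the SMARTS for a ketone: a carbonyl carbon (no H) flanked by two carbons.
The molecule carries 2 separate instances of an acetyl/ketone group (-C(=O)CH3) meeting every constraint; each maps to a distinct set of atoms, giving 2 matches.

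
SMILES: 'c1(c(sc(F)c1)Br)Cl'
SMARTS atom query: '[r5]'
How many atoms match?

5

The query [r5] means: r5 matches atoms in a five-membered ring.
Check the 8 heavy atoms by environment: 1× s (aromatic, in 5-ring) → match; 4× c (aromatic, in 5-ring) → match; 1× Cl (acyclic) → no; 1× F (acyclic) → no; 1× Br (acyclic) → no.
Summing the matching environments: 1 + 4 = 5 matching atoms.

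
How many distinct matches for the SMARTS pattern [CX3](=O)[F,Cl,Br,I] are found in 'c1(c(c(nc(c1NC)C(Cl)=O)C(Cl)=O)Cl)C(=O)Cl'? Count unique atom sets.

3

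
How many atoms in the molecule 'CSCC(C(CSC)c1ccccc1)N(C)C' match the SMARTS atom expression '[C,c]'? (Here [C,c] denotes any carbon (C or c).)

Check the 17 heavy atoms by environment: 8× C → match; 2× S → no; 6× c (aromatic) → match; 1× N → no.
Summing the matching environments: 8 + 6 = 14 matching atoms.

14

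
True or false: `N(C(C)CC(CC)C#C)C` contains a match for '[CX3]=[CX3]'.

The pattern [CX3]=[CX3] describes a non-aromatic C=C double bond between two sp2 carbons — an alkene.
The closest candidate here is an ethynyl group (-C#CH), but the C-C bond is a triple bond, not a double bond. No other fragment satisfies the full query, so there is no match.

False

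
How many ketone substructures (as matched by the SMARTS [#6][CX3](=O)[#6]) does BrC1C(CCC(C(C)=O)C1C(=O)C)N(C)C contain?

2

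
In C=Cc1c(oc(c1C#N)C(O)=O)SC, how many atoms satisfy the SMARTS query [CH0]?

2

Check the 14 heavy atoms by environment: 1× o (aromatic, H0) → no; 4× c (aromatic, H0) → no; 2× C (H0) → match; 1× N (H0) → no; 1× O (H0) → no; 1× O (H1) → no; 1× S (H0) → no; 1× C (H3) → no; 1× C (H1) → no; 1× C (H2) → no.
That gives 2 matching atoms.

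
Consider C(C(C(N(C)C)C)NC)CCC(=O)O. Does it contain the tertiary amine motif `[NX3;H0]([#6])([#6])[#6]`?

Yes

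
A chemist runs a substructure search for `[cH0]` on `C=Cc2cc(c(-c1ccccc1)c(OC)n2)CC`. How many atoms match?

Check the 18 heavy atoms by environment: 1× n (aromatic, H0) → no; 5× c (aromatic, H0) → match; 6× c (aromatic, H1) → no; 1× O (H0) → no; 2× C (H3) → no; 2× C (H2) → no; 1× C (H1) → no.
That gives 5 matching atoms.

5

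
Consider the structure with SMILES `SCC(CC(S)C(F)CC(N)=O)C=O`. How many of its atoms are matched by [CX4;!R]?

6

The query [CX4;!R] means: aliphatic carbon with four total connections, not in a ring.
Check the 14 heavy atoms by environment: 6× C (X4, acyclic) → match; 2× S (X2, acyclic) → no; 2× C (X3, acyclic) → no; 2× O (X1, acyclic) → no; 1× F (X1, acyclic) → no; 1× N (X3, acyclic) → no.
That gives 6 matching atoms.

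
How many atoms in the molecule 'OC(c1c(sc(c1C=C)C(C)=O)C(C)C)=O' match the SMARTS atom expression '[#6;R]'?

4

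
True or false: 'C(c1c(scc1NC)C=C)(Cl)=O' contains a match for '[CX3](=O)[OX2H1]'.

The pattern [CX3](=O)[OX2H1] describes an sp2 carbon double-bonded to O and single-bonded to an -OH oxygen — a carboxylic acid.
The closest candidate here is an acyl chloride (-C(=O)Cl), but the carbonyl is bonded to Cl, not to an -OH oxygen. No other fragment satisfies the full query, so there is no match.

False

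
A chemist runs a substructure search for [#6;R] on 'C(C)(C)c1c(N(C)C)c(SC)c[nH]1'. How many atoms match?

4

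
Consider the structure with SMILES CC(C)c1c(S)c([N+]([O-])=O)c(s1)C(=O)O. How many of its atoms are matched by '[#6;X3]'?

5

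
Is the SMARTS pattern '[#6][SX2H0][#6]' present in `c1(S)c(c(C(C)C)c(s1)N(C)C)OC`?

The pattern [#6][SX2H0][#6] describes an aliphatic sulfur bridging two carbons with no H on the sulfur — a thioether.
The closest candidate here is a methoxy ether (-OCH3), but the bridging atom is O, not S. No other fragment satisfies the full query, so there is no match.

No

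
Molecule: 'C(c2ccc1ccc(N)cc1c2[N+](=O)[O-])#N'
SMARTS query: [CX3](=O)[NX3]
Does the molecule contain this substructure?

No

The pattern [CX3](=O)[NX3] describes a carbonyl carbon bonded to a trivalent nitrogen — an amide.
The closest candidate here is a nitrile (-C#N), but the nitrile N is NX1 (triple-bonded), not NX3. No other fragment satisfies the full query, so there is no match.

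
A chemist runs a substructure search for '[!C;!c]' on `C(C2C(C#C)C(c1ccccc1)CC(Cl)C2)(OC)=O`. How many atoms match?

The query [!C;!c] means: neither aliphatic nor aromatic carbon — same as [!#6].
Check the 19 heavy atoms by environment: 10× C → no; 1× Cl → match; 2× O → match; 6× c (aromatic) → no.
Summing the matching environments: 1 + 2 = 3 matching atoms.

3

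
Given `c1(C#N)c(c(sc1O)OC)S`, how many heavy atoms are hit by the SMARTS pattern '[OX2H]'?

Check the 11 heavy atoms by environment: 1× s (aromatic, H0, X2) → no; 4× c (aromatic, H0, X3) → no; 1× C (H0, X2) → no; 1× N (H0, X1) → no; 1× O (H1, X2) → match; 1× O (H0, X2) → no; 1× C (H3, X4) → no; 1× S (H1, X2) → no.
That gives 1 matching atom.

1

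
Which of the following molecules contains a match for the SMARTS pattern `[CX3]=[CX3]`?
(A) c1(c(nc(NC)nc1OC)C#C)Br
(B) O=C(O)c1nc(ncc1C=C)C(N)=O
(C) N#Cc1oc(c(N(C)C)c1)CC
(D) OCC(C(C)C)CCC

[CX3]=[CX3] describes a non-aromatic C=C double bond between two sp2 carbons (an alkene).
(A) has an ethynyl group (-C#CH) but the C-C bond is a triple bond, not a double bond.
(B) contains a vinyl group (-CH=CH2), which satisfies every atom and bond constraint.
(C) has an ethyl group (-CH2CH3) but its C-C bond is a single bond between CX4 carbons, not CX3=CX3.
(D) has an ethyl group (-CH2CH3) but its C-C bond is a single bond between CX4 carbons, not CX3=CX3.
So the answer is (B).

B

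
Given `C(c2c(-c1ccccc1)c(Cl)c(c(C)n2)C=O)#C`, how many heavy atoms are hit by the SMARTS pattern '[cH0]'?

6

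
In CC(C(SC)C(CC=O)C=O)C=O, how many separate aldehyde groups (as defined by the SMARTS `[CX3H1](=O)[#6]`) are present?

3

[CX3H1](=O)[#6] is the SMARTS for an aldehyde: an sp2 carbon with one H, double-bonded to O and single-bonded to carbon.
The molecule carries 3 separate instances of an aldehyde (-CHO) meeting every constraint; each maps to a distinct set of atoms, giving 3 matches.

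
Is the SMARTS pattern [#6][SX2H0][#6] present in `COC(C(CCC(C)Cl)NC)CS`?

The pattern [#6][SX2H0][#6] describes an aliphatic sulfur bridging two carbons with no H on the sulfur — a thioether.
The closest candidate here is a methoxy ether (-OCH3), but the bridging atom is O, not S. No other fragment satisfies the full query, so there is no match.

No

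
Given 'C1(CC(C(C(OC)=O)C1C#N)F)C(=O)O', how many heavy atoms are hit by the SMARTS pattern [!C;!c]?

The query [!C;!c] means: neither aliphatic nor aromatic carbon — same as [!#6].
Check the 15 heavy atoms by environment: 9× C → no; 1× N → match; 1× F → match; 4× O → match.
Summing the matching environments: 1 + 1 + 4 = 6 matching atoms.

6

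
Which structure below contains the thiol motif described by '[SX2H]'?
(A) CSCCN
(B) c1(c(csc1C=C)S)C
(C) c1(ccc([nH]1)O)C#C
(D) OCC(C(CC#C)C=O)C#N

[SX2H] describes an aliphatic sulfur with two connections, one being H (a thiol).
(A) has a methylthio ether (-SCH3) but the sulfur has H0 (bonded to two carbons), not H1.
(B) contains a thiol (-SH), which satisfies every atom and bond constraint.
(C) has a hydroxyl group (-OH) but it is an -OH, not an -SH.
(D) has a hydroxyl group (-OH) but it is an -OH, not an -SH.
So the answer is (B).

B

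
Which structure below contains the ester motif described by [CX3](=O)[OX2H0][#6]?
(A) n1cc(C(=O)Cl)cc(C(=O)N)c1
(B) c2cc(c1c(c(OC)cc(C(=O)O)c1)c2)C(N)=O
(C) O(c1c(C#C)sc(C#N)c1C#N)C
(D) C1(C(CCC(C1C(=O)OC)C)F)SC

[CX3](=O)[OX2H0][#6] describes a carbonyl carbon bonded to an oxygen that is itself bonded to carbon (no H on that O) (an ester).
(A) has a primary amide (-C(=O)NH2) but the carbonyl is bonded to N, not to an O-C linkage.
(B) has a methoxy ether (-OCH3) but the ether oxygen is not adjacent to a C=O carbon.
(C) has a methoxy ether (-OCH3) but the ether oxygen is not adjacent to a C=O carbon.
(D) contains a methyl-ester group (-C(=O)OCH3), which satisfies every atom and bond constraint.
So the answer is (D).

D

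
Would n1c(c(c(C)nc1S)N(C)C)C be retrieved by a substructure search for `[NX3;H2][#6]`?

No

The pattern [NX3;H2][#6] describes a trivalent nitrogen with two H attached to carbon — a primary amine.
The closest candidate here is a dimethylamino group (-N(CH3)2), but the nitrogen has H0, not H2. No other fragment satisfies the full query, so there is no match.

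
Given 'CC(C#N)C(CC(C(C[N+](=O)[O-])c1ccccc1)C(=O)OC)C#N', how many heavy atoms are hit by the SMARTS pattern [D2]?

The query [D2] means: atom with exactly two heavy-atom neighbours.
Check the 24 heavy atoms by environment: 4× C (D2) → match; 5× C (D3) → no; 2× C (D1) → no; 1× N (charge +1, D3) → no; 1× O (charge -1, D1) → no; 2× O (D1) → no; 2× N (D1) → no; 1× O (D2) → match; 1× c (aromatic, D3) → no; 5× c (aromatic, D2) → match.
Summing the matching environments: 4 + 1 + 5 = 10 matching atoms.

10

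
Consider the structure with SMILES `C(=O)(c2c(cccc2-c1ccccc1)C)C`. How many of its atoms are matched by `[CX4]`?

2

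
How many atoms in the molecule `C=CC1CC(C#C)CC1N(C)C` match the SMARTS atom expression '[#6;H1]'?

5

The query [#6;H1] means: any carbon bearing exactly one hydrogen.
Check the 12 heavy atoms by environment: 5× C (H1) → match; 3× C (H2) → no; 1× C (H0) → no; 1× N (H0) → no; 2× C (H3) → no.
That gives 5 matching atoms.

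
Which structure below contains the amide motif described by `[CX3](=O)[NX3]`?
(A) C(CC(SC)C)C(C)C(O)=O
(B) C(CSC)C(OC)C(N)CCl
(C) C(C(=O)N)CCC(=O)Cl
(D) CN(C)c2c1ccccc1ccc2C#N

C

[CX3](=O)[NX3] describes a carbonyl carbon bonded to a trivalent nitrogen (an amide).
(A) has a carboxylic acid group (-C(=O)OH) but the carbonyl is bonded to O, not to an NX3 nitrogen.
(B) has a primary amino group (-NH2) but the -NH2 is not attached to a carbonyl carbon.
(C) contains a primary amide (-C(=O)NH2), which satisfies every atom and bond constraint.
(D) has a nitrile (-C#N) but the nitrile N is NX1 (triple-bonded), not NX3.
So the answer is (C).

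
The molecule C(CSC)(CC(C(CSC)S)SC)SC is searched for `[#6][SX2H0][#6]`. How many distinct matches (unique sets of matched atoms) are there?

[#6][SX2H0][#6] is the SMARTS for a thioether: an aliphatic sulfur bridging two carbons with no H on the sulfur.
The molecule carries 4 separate instances of a methylthio ether (-SCH3) meeting every constraint; each maps to a distinct set of atoms, giving 4 matches.

4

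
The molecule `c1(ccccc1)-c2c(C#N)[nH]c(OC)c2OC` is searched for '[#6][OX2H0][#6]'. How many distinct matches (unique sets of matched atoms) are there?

2

[#6][OX2H0][#6] is the SMARTS for an ether: an aliphatic oxygen bridging two carbons with no H on the oxygen.
The molecule carries 2 separate instances of a methoxy ether (-OCH3) meeting every constraint; each maps to a distinct set of atoms, giving 2 matches.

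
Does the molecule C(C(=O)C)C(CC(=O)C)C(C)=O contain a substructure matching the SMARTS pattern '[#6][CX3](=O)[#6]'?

Yes

The pattern [#6][CX3](=O)[#6] describes a carbonyl carbon (no H) flanked by two carbons — a ketone.
The molecule carries an acetyl/ketone group (-C(=O)CH3), whose atoms satisfy every constraint of the query, so the pattern matches.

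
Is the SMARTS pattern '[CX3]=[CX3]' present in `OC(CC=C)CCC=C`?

The pattern [CX3]=[CX3] describes a non-aromatic C=C double bond between two sp2 carbons — an alkene.
The molecule carries a vinyl group (-CH=CH2), whose atoms satisfy every constraint of the query, so the pattern matches.

Yes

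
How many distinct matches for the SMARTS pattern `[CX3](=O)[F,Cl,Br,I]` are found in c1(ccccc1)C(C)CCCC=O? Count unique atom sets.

[CX3](=O)[F,Cl,Br,I] is the SMARTS for an acyl halide: a carbonyl carbon bonded to a halogen.
No fragment in the molecule satisfies every constraint, giving 0 matches.

0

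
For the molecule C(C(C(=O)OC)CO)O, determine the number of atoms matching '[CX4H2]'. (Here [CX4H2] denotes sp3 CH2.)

2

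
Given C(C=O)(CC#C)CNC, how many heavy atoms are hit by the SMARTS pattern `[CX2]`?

2

The query [CX2] means: C with X2: aliphatic carbon with exactly 2 total connections.
Check the 9 heavy atoms by environment: 4× C (X4) → no; 2× C (X2) → match; 1× N (X3) → no; 1× C (X3) → no; 1× O (X1) → no.
That gives 2 matching atoms.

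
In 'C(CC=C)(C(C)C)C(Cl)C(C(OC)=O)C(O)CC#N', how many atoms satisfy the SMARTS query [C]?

14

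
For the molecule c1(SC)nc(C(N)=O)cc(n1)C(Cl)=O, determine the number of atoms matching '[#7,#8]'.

Check the 14 heavy atoms by environment: 2× n (aromatic) → match; 4× c (aromatic) → no; 3× C → no; 2× O → match; 1× N → match; 1× Cl → no; 1× S → no.
Summing the matching environments: 2 + 2 + 1 = 5 matching atoms.

5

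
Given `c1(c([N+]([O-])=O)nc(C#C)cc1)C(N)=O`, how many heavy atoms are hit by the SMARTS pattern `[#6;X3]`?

The query [#6;X3] means: any carbon (aromatic or not) with three total connections.
Check the 14 heavy atoms by environment: 1× n (aromatic, X2) → no; 5× c (aromatic, X3) → match; 2× C (X2) → no; 1× N (charge +1, X3) → no; 1× O (charge -1, X1) → no; 2× O (X1) → no; 1× C (X3) → match; 1× N (X3) → no.
Summing the matching environments: 5 + 1 = 6 matching atoms.

6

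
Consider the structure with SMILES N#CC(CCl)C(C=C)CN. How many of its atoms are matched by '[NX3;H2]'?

The query [NX3;H2] means: aliphatic N with 3 total connections, two of them H — an -NH2 nitrogen (amine or amide).
Check the 10 heavy atoms by environment: 2× C (H2, X4) → no; 2× C (H1, X4) → no; 1× C (H0, X2) → no; 1× N (H0, X1) → no; 1× C (H1, X3) → no; 1× C (H2, X3) → no; 1× Cl (H0, X1) → no; 1× N (H2, X3) → match.
That gives 1 matching atom.

1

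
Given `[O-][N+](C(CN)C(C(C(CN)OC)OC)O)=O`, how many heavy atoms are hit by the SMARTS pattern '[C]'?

Check the 16 heavy atoms by environment: 8× C → match; 4× O → no; 1× N (charge +1) → no; 1× O (charge -1) → no; 2× N → no.
That gives 8 matching atoms.

8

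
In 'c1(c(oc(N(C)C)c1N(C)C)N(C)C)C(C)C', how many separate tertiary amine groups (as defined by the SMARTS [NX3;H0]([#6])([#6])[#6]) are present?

[NX3;H0]([#6])([#6])[#6] is the SMARTS for a tertiary amine: a trivalent nitrogen with no H, bonded to three carbons.
The molecule carries 3 separate instances of a dimethylamino group (-N(CH3)2) meeting every constraint; each maps to a distinct set of atoms, giving 3 matches.

3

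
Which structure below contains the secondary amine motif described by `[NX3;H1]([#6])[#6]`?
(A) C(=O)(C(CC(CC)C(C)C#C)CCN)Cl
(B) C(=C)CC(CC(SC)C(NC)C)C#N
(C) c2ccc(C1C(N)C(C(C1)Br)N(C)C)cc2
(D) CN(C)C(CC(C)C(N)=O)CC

B

[NX3;H1]([#6])[#6] describes a trivalent nitrogen with one H, bonded to two carbons (a secondary amine).
(A) has a primary amino group (-NH2) but the nitrogen has H2 and only one carbon neighbour.
(B) contains an N-methylamino group (-NHCH3), which satisfies every atom and bond constraint.
(C) has a primary amino group (-NH2) but the nitrogen has H2 and only one carbon neighbour.
(D) has a dimethylamino group (-N(CH3)2) but the nitrogen has H0, not H1.
So the answer is (B).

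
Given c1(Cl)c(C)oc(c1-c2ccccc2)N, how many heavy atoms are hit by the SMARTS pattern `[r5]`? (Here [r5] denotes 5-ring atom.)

5

The query [r5] means: r5 matches atoms in a five-membered ring.
Check the 14 heavy atoms by environment: 1× o (aromatic, in 5-ring) → match; 4× c (aromatic, in 5-ring) → match; 1× C (acyclic) → no; 6× c (aromatic, in 6-ring) → no; 1× N (acyclic) → no; 1× Cl (acyclic) → no.
Summing the matching environments: 1 + 4 = 5 matching atoms.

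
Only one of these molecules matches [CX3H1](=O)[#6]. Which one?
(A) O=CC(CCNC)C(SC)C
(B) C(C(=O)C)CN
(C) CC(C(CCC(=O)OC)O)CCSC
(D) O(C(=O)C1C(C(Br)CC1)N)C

[CX3H1](=O)[#6] describes an sp2 carbon with one H, double-bonded to O and single-bonded to carbon (an aldehyde).
(A) contains an aldehyde (-CHO), which satisfies every atom and bond constraint.
(B) has an acetyl/ketone group (-C(=O)CH3) but the carbonyl carbon has H0 (two carbon neighbours), not H1.
(C) has a methyl-ester group (-C(=O)OCH3) but the carbonyl carbon has H0, not H1.
(D) has a methyl-ester group (-C(=O)OCH3) but the carbonyl carbon has H0, not H1.
So the answer is (A).

A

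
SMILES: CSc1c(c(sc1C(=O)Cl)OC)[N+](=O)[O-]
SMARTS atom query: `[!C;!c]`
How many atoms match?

8

The query [!C;!c] means: neither aliphatic nor aromatic carbon — same as [!#6].
Check the 15 heavy atoms by environment: 1× s (aromatic) → match; 4× c (aromatic) → no; 3× O → match; 3× C → no; 1× S → match; 1× N (charge +1) → match; 1× O (charge -1) → match; 1× Cl → match.
Summing the matching environments: 1 + 3 + 1 + 1 + 1 + 1 = 8 matching atoms.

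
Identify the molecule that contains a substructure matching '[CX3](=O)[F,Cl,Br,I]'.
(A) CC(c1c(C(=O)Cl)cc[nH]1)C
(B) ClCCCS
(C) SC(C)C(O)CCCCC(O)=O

A

[CX3](=O)[F,Cl,Br,I] describes a carbonyl carbon bonded to a halogen (an acyl halide).
(A) contains an acyl chloride (-C(=O)Cl), which satisfies every atom and bond constraint.
(B) has a chloro substituent but the Cl is not on a carbonyl carbon.
(C) has a carboxylic acid group (-C(=O)OH) but the carbonyl is bonded to -OH, not to a halogen.
So the answer is (A).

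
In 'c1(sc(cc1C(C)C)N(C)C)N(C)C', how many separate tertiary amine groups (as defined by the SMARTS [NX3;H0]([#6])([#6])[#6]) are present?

[NX3;H0]([#6])([#6])[#6] is the SMARTS for a tertiary amine: a trivalent nitrogen with no H, bonded to three carbons.
The molecule carries 2 separate instances of a dimethylamino group (-N(CH3)2) meeting every constraint; each maps to a distinct set of atoms, giving 2 matches.

2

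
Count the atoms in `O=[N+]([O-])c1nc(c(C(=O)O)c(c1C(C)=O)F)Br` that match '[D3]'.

8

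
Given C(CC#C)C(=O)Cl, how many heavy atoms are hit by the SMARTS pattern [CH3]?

The query [CH3] means: aliphatic carbon with exactly three hydrogens.
Check the 7 heavy atoms by environment: 2× C (H2) → no; 2× C (H0) → no; 1× C (H1) → no; 1× O (H0) → no; 1× Cl (H0) → no.
No environment satisfies the query, so 0 matching atoms.

0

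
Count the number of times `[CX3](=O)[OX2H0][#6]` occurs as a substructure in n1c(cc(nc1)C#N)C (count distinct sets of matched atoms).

0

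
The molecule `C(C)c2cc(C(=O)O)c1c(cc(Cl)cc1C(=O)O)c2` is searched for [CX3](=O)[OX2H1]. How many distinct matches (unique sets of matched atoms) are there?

2

[CX3](=O)[OX2H1] is the SMARTS for a carboxylic acid: an sp2 carbon double-bonded to O and single-bonded to an -OH oxygen.
The molecule carries 2 separate instances of a carboxylic acid group (-C(=O)OH) meeting every constraint; each maps to a distinct set of atoms, giving 2 matches.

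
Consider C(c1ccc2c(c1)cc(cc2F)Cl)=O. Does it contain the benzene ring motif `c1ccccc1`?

Yes

The pattern c1ccccc1 describes six aromatic carbons in a ring — a benzene ring.
The required atom environment is present in the molecule, so the pattern matches.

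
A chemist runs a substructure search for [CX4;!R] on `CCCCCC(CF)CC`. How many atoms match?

Check the 10 heavy atoms by environment: 9× C (X4, acyclic) → match; 1× F (X1, acyclic) → no.
That gives 9 matching atoms.

9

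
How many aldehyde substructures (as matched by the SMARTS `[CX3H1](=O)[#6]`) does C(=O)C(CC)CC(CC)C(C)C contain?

1

[CX3H1](=O)[#6] is the SMARTS for an aldehyde: an sp2 carbon with one H, double-bonded to O and single-bonded to carbon.
Exactly one fragment in the molecule meets all constraints, giving 1 match.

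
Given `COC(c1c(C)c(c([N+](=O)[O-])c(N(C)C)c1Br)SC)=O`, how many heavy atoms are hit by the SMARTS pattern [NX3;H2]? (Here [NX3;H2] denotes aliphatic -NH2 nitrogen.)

0

Check the 20 heavy atoms by environment: 6× c (aromatic, H0, X3) → no; 1× N (charge +1, H0, X3) → no; 1× O (charge -1, H0, X1) → no; 2× O (H0, X1) → no; 1× N (H0, X3) → no; 5× C (H3, X4) → no; 1× S (H0, X2) → no; 1× C (H0, X3) → no; 1× O (H0, X2) → no; 1× Br (H0, X1) → no.
No environment satisfies the query, so 0 matching atoms.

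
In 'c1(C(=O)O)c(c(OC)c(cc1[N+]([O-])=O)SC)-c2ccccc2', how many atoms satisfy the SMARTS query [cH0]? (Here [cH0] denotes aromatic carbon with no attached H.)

6

Check the 22 heavy atoms by environment: 6× c (aromatic, H0) → match; 6× c (aromatic, H1) → no; 3× O (H0) → no; 2× C (H3) → no; 1× S (H0) → no; 1× N (charge +1, H0) → no; 1× O (charge -1, H0) → no; 1× C (H0) → no; 1× O (H1) → no.
That gives 6 matching atoms.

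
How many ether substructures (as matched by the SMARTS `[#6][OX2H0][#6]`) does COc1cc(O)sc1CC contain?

[#6][OX2H0][#6] is the SMARTS for an ether: an aliphatic oxygen bridging two carbons with no H on the oxygen.
Exactly one fragment in the molecule meets all constraints, giving 1 match.

1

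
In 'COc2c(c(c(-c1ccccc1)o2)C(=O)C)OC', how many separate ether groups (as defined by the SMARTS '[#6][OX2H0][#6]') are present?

2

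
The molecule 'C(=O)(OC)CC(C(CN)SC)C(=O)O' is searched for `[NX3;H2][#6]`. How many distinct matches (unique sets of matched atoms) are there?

1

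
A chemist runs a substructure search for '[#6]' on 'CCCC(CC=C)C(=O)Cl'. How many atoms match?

8

The query [#6] means: #6 matches any atom with atomic number 6 (carbon, aromatic or aliphatic).
Check the 10 heavy atoms by environment: 8× C → match; 1× O → no; 1× Cl → no.
That gives 8 matching atoms.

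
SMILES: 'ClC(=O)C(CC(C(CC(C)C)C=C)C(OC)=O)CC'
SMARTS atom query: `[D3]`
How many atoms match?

Check the 19 heavy atoms by environment: 5× C (D1) → no; 4× C (D2) → no; 6× C (D3) → match; 2× O (D1) → no; 1× O (D2) → no; 1× Cl (D1) → no.
That gives 6 matching atoms.

6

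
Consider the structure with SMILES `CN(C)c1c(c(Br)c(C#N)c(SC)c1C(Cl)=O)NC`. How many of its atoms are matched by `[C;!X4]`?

The query [C;!X4] means: aliphatic carbon that does not have four total connections.
Check the 19 heavy atoms by environment: 6× c (aromatic, X3) → no; 1× S (X2) → no; 4× C (X4) → no; 1× C (X2) → match; 1× N (X1) → no; 2× N (X3) → no; 1× C (X3) → match; 1× O (X1) → no; 1× Cl (X1) → no; 1× Br (X1) → no.
Summing the matching environments: 1 + 1 = 2 matching atoms.

2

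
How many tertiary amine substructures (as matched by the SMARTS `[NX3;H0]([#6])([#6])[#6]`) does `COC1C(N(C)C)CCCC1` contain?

1

[NX3;H0]([#6])([#6])[#6] is the SMARTS for a tertiary amine: a trivalent nitrogen with no H, bonded to three carbons.
Exactly one fragment in the molecule meets all constraints, giving 1 match.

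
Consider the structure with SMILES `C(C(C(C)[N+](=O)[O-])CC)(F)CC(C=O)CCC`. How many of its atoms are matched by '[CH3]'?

3

The query [CH3] means: aliphatic carbon with exactly three hydrogens.
Check the 17 heavy atoms by environment: 4× C (H2) → no; 5× C (H1) → no; 3× C (H3) → match; 2× O (H0) → no; 1× F (H0) → no; 1× N (charge +1, H0) → no; 1× O (charge -1, H0) → no.
That gives 3 matching atoms.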